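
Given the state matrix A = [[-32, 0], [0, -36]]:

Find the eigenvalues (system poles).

For diagonal matrix, eigenvalues are diagonal entries: λ₁ = -32, λ₂ = -36.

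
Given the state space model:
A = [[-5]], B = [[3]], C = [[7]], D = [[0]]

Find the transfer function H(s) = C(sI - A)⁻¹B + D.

(sI - A)⁻¹ = 1/(s + 5). H(s) = 7 × 3/(s + 5) + 0 = 21/(s + 5).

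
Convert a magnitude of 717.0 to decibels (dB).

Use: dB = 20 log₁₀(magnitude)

dB = 20 log₁₀(717.0) = 57.1 dB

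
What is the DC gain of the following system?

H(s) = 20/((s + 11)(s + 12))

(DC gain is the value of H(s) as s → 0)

DC gain = H(0) = 20/(11 × 12) = 20/132 = 0.1515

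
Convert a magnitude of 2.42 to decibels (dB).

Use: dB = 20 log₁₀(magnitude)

dB = 20 log₁₀(2.42) = 7.7 dB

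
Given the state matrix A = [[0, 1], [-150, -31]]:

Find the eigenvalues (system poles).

det(A - λI) = λ² - (-31)λ + 150 = (λ - (-25))(λ - (-6)). Eigenvalues: -25, -6.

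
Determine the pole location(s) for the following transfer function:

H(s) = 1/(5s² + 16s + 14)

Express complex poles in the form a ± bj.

Discriminant = 16² - 4×5×14 = 256 - 280 = -24 < 0, so the poles are a complex conjugate pair s = (-16 ± j√24)/(2×5). Real part = -16/(2×5) = -16/10 = -1.6; imaginary part = ±√24/(2×5) ≈ 0.4899. Poles: s = -1.6 ± 0.4899j.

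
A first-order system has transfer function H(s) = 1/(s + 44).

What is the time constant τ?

For H(s) = 1/(s + 1/τ), the pole is at -1/τ = -44, so τ = 1/44 = 0.0227 s.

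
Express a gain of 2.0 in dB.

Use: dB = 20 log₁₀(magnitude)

dB = 20 log₁₀(2.0) = 6.0 dB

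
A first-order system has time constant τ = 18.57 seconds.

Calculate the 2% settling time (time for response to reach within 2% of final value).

For first-order system, 2% settling time ≈ 4τ = 4 × 18.57 = 74.28 s.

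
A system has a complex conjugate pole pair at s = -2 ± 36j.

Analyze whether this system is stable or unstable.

Real part of poles is -2 (< 0, left half-plane). Stable.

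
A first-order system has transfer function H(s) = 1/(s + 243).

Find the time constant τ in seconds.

For H(s) = 1/(s + 1/τ), the pole is at -1/τ = -243, so τ = 1/243 = 0.0041 s.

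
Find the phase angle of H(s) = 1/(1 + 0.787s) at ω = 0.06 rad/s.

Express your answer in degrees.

Phase = -arctan(ωτ) = -arctan(0.06 × 0.787) = -2.7°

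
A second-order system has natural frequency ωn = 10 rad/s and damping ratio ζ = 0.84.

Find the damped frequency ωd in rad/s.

ωd = ωn√(1 - ζ²) = 10√(1 - 0.84²) = 5.43 rad/s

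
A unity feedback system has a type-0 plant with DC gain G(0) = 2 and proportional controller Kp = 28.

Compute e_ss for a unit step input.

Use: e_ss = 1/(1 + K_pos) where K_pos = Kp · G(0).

K_pos = Kp · G(0) = 28 × 2 = 56. e_ss = 1/(1 + 56) = 0.0175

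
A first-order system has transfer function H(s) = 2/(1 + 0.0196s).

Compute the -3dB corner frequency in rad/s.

Corner frequency = 1/τ = 1/0.0196 = 51.02 rad/s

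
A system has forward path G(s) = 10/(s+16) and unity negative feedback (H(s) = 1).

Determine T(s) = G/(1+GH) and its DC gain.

T(s) = G/(1+GH) = [10/(s+16)] / [1 + 10/(s+16)] = 10/(s+16+10) = 10/(s+26). DC gain = 10/26 = 0.3846.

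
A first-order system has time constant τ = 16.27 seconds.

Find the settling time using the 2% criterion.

For first-order system, 2% settling time ≈ 4τ = 4 × 16.27 = 65.08 s.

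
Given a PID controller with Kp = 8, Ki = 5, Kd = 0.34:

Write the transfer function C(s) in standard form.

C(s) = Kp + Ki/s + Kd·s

Substituting values: C(s) = 8 + 5/s + 0.34s = (0.34s² + 8s + 5)/s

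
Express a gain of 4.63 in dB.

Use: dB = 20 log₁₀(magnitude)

dB = 20 log₁₀(4.63) = 13.3 dB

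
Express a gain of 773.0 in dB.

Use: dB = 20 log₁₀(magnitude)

dB = 20 log₁₀(773.0) = 57.8 dB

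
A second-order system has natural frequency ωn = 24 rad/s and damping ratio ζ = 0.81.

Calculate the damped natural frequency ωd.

ωd = ωn√(1 - ζ²) = 24√(1 - 0.81²) = 14.07 rad/s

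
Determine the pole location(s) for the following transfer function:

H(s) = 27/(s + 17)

Pole is where denominator = 0: s + 17 = 0, so s = -17.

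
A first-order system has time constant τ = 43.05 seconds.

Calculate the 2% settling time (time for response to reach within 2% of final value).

For first-order system, 2% settling time ≈ 4τ = 4 × 43.05 = 172.2 s.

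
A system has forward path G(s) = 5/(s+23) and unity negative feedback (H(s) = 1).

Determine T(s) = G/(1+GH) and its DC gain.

T(s) = G/(1+GH) = [5/(s+23)] / [1 + 5/(s+23)] = 5/(s+23+5) = 5/(s+28). DC gain = 5/28 = 0.1786.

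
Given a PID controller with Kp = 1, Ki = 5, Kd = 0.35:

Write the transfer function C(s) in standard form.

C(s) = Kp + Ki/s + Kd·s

Substituting values: C(s) = 1 + 5/s + 0.35s = (0.35s² + s + 5)/s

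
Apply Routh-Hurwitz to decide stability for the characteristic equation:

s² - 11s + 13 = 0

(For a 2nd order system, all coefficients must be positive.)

Coefficients: 1, -11, 13. b=-11 not positive, so system is unstable.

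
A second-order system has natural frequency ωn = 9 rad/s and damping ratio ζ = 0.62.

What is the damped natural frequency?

ωd = ωn√(1 - ζ²) = 9√(1 - 0.62²) = 7.06 rad/s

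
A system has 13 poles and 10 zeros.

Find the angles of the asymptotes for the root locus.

n - m = 13 - 10 = 3. Angles: θk = (2k + 1)·180°/3 = 60°, 180°, 300°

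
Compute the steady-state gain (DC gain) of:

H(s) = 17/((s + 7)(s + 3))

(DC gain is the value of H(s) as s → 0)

DC gain = H(0) = 17/(7 × 3) = 17/21 = 0.8095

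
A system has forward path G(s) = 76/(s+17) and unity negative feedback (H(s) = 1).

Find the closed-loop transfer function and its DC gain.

T(s) = G/(1+GH) = [76/(s+17)] / [1 + 76/(s+17)] = 76/(s+17+76) = 76/(s+93). DC gain = 76/93 = 0.8172.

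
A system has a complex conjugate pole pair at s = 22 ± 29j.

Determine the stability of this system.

Real part of poles is 22 (> 0, right half-plane). Unstable.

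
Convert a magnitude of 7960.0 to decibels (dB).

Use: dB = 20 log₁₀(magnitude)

dB = 20 log₁₀(7960.0) = 78.0 dB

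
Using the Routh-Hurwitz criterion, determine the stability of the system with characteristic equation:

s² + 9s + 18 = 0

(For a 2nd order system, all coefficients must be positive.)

Coefficients: 1, 9, 18. All positive, so system is stable.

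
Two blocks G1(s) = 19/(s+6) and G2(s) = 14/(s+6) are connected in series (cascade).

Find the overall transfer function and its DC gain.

Series: multiply transfer functions. G_eq = 19/(s+6) × 14/(s+6) = 266/((s+6)(s+6)). DC gain = 266/(6×6) = 7.3889.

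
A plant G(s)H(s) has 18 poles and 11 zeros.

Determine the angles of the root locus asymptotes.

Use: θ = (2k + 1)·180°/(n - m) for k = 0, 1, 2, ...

n - m = 18 - 11 = 7. Angles: θk = (2k + 1)·180°/7 = 25.71°, 77.14°, 128.57°, 180°, 231.43°, 282.86°, 334.29°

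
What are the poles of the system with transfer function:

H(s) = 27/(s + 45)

Pole is where denominator = 0: s + 45 = 0, so s = -45.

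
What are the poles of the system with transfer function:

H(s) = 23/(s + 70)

Pole is where denominator = 0: s + 70 = 0, so s = -70.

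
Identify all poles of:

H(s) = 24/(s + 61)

Pole is where denominator = 0: s + 61 = 0, so s = -61.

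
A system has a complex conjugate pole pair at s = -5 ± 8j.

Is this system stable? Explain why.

Real part of poles is -5 (< 0, left half-plane). Stable.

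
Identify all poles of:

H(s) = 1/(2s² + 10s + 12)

Discriminant = 10² - 4×2×12 = 100 - 96 = 4 > 0, so two distinct real poles. Using quadratic formula: s = (-10 ± √4)/(2×2) = (-10 ± √4)/4, with √4 = 2. s₁ = -8/4 = -2, s₂ = -12/4 = -3. Poles: s₁ = -2, s₂ = -3.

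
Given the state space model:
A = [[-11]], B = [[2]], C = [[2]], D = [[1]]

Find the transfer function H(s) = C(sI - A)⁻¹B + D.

(sI - A)⁻¹ = 1/(s + 11). H(s) = 2×2/(s + 11) + 1 = (s + 15)/(s + 11).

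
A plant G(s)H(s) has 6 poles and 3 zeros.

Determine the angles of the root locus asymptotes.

n - m = 6 - 3 = 3. Angles: θk = (2k + 1)·180°/3 = 60°, 180°, 300°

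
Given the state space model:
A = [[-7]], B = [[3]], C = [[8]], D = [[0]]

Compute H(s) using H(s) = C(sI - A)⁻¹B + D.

(sI - A)⁻¹ = 1/(s + 7). H(s) = 8 × 3/(s + 7) + 0 = 24/(s + 7).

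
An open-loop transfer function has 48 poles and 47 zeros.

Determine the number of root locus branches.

Root locus has n branches where n = number of poles = 48.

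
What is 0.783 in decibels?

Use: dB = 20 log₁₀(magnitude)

dB = 20 log₁₀(0.783) = -2.1 dB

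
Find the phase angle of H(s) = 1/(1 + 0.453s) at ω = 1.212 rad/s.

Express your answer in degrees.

Phase = -arctan(ωτ) = -arctan(1.212 × 0.453) = -28.8°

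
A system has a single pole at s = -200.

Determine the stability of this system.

Pole at s = -200 is in the left half-plane. Stable.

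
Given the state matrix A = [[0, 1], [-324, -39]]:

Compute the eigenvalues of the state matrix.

det(A - λI) = λ² - (-39)λ + 324 = (λ - (-12))(λ - (-27)). Eigenvalues: -12, -27.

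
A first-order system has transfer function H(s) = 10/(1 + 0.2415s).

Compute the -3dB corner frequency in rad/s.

Corner frequency = 1/τ = 1/0.2415 = 4.141 rad/s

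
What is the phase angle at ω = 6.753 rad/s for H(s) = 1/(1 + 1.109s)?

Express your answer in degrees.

Phase = -arctan(ωτ) = -arctan(6.753 × 1.109) = -82.4°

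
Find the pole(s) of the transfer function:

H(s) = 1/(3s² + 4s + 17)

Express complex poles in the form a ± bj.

Discriminant = 4² - 4×3×17 = 16 - 204 = -188 < 0, so the poles are a complex conjugate pair s = (-4 ± j√188)/(2×3). Real part = -4/(2×3) = -4/6 ≈ -0.6667; imaginary part = ±√188/(2×3) ≈ 2.2852. Poles: s = -0.6667 ± 2.2852j.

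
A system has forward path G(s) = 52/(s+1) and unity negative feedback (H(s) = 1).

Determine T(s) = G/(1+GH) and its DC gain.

T(s) = G/(1+GH) = [52/(s+1)] / [1 + 52/(s+1)] = 52/(s+1+52) = 52/(s+53). DC gain = 52/53 = 0.9811.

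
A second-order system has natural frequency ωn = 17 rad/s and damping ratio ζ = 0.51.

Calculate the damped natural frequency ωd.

ωd = ωn√(1 - ζ²) = 17√(1 - 0.51²) = 14.62 rad/s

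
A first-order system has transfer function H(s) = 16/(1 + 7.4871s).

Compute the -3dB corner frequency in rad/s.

Corner frequency = 1/τ = 1/7.4871 = 0.134 rad/s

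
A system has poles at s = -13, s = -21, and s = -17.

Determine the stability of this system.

All poles are in the left half-plane. System is stable.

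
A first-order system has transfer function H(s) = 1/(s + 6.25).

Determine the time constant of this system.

For H(s) = 1/(s + 1/τ), the pole is at -1/τ = -6.25, so τ = 1/6.25 = 0.16 s.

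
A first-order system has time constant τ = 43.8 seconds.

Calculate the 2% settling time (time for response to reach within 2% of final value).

For first-order system, 2% settling time ≈ 4τ = 4 × 43.8 = 175.2 s.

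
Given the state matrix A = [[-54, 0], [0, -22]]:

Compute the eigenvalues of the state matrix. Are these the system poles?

For diagonal matrix, eigenvalues are diagonal entries: λ₁ = -54, λ₂ = -22. Eigenvalues of A = system poles.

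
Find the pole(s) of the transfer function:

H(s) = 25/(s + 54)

Pole is where denominator = 0: s + 54 = 0, so s = -54.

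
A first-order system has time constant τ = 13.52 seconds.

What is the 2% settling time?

For first-order system, 2% settling time ≈ 4τ = 4 × 13.52 = 54.08 s.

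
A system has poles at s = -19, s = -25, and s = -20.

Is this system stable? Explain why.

All poles are in the left half-plane. System is stable.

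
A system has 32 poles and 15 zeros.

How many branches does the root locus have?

Root locus has n branches where n = number of poles = 32.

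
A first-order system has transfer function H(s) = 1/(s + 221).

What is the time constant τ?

For H(s) = 1/(s + 1/τ), the pole is at -1/τ = -221, so τ = 1/221 = 0.0045 s.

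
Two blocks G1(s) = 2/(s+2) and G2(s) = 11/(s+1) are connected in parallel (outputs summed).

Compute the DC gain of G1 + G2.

Parallel: G_eq = G1 + G2. DC gain = G1(0) + G2(0) = 2/2 + 11/1 = 1 + 11 = 12.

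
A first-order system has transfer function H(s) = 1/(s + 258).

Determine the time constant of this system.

For H(s) = 1/(s + 1/τ), the pole is at -1/τ = -258, so τ = 1/258 = 0.0039 s.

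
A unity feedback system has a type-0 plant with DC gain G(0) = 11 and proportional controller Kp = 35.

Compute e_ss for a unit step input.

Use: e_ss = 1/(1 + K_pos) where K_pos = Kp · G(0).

K_pos = Kp · G(0) = 35 × 11 = 385. e_ss = 1/(1 + 385) = 0.0026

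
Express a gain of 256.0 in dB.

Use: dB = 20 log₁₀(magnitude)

dB = 20 log₁₀(256.0) = 48.2 dB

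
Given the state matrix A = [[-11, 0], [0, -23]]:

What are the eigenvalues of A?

For diagonal matrix, eigenvalues are diagonal entries: λ₁ = -11, λ₂ = -23.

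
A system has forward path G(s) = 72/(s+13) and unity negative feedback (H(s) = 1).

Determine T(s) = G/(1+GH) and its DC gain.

T(s) = G/(1+GH) = [72/(s+13)] / [1 + 72/(s+13)] = 72/(s+13+72) = 72/(s+85). DC gain = 72/85 = 0.8471.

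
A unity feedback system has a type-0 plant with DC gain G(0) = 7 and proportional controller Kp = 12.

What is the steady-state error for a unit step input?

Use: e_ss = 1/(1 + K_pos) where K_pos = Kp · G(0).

K_pos = Kp · G(0) = 12 × 7 = 84. e_ss = 1/(1 + 84) = 0.0118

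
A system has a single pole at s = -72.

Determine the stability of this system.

Pole at s = -72 is in the left half-plane. Stable.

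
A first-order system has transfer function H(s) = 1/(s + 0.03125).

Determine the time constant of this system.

For H(s) = 1/(s + 1/τ), the pole is at -1/τ = -0.03125, so τ = 1/0.03125 = 32 s.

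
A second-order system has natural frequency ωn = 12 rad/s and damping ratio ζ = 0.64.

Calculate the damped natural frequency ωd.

ωd = ωn√(1 - ζ²) = 12√(1 - 0.64²) = 9.22 rad/s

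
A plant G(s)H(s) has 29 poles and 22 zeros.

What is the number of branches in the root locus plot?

Root locus has n branches where n = number of poles = 29.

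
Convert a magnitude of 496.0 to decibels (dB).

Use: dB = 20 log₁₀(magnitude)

dB = 20 log₁₀(496.0) = 53.9 dB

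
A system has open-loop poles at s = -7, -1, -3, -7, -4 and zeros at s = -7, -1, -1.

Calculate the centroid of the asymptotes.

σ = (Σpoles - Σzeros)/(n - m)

σ = (Σpoles - Σzeros)/(n - m) = (-22 - (-9))/(5 - 3) = -13/2 = -6.5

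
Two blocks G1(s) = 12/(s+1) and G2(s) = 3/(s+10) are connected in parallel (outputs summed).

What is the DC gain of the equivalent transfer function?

Parallel: G_eq = G1 + G2. DC gain = G1(0) + G2(0) = 12/1 + 3/10 = 12 + 0.3 = 12.3.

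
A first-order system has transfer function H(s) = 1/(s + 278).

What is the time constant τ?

For H(s) = 1/(s + 1/τ), the pole is at -1/τ = -278, so τ = 1/278 = 0.0036 s.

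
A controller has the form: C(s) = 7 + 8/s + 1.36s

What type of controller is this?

This is a Proportional-Integral-Derivative (PID) controller.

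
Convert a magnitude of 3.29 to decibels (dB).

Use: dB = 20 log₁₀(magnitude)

dB = 20 log₁₀(3.29) = 10.3 dB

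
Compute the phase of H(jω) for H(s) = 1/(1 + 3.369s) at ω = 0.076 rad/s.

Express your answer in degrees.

Phase = -arctan(ωτ) = -arctan(0.076 × 3.369) = -14.4°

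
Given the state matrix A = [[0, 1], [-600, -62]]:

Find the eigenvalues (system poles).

det(A - λI) = λ² - (-62)λ + 600 = (λ - (-12))(λ - (-50)). Eigenvalues: -12, -50.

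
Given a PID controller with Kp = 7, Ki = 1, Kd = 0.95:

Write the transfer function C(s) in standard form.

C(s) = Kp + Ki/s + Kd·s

Substituting values: C(s) = 7 + 1/s + 0.95s = (0.95s² + 7s + 1)/s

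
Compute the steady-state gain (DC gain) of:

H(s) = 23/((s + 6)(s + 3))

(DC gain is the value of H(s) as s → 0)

DC gain = H(0) = 23/(6 × 3) = 23/18 = 1.2778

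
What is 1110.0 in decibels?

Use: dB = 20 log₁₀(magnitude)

dB = 20 log₁₀(1110.0) = 60.9 dB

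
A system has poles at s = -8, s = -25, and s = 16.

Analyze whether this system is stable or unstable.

Pole(s) at s = 16 are not in the left half-plane. System is unstable.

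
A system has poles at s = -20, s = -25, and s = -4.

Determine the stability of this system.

All poles are in the left half-plane. System is stable.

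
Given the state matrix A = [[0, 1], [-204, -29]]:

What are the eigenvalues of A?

det(A - λI) = λ² - (-29)λ + 204 = (λ - (-17))(λ - (-12)). Eigenvalues: -17, -12.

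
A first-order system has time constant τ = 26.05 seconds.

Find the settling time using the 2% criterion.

For first-order system, 2% settling time ≈ 4τ = 4 × 26.05 = 104.2 s.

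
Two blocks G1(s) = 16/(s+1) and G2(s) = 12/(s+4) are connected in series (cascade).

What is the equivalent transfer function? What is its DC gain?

Series: multiply transfer functions. G_eq = 16/(s+1) × 12/(s+4) = 192/((s+1)(s+4)). DC gain = 192/(1×4) = 48.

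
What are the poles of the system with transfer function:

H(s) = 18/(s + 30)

Pole is where denominator = 0: s + 30 = 0, so s = -30.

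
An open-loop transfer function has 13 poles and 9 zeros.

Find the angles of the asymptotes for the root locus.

n - m = 13 - 9 = 4. Angles: θk = (2k + 1)·180°/4 = 45°, 135°, 225°, 315°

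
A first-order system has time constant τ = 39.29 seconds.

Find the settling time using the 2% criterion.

For first-order system, 2% settling time ≈ 4τ = 4 × 39.29 = 157.16 s.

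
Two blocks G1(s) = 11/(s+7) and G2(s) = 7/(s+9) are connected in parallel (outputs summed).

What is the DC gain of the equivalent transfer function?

Parallel: G_eq = G1 + G2. DC gain = G1(0) + G2(0) = 11/7 + 7/9 = 1.5714 + 0.7778 = 2.3492.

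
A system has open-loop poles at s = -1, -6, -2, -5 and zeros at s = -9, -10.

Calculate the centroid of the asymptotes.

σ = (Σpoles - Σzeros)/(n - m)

σ = (Σpoles - Σzeros)/(n - m) = (-14 - (-19))/(4 - 2) = 5/2 = 2.5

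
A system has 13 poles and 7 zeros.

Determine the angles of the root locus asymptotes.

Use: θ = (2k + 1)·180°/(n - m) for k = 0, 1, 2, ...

n - m = 13 - 7 = 6. Angles: θk = (2k + 1)·180°/6 = 30°, 90°, 150°, 210°, 270°, 330°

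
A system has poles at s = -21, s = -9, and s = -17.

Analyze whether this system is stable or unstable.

All poles are in the left half-plane. System is stable.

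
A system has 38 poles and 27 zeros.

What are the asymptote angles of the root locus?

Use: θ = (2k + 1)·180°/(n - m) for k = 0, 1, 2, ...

n - m = 38 - 27 = 11. Angles: θk = (2k + 1)·180°/11 = 16.36°, 49.09°, 81.82°, 114.55°, 147.27°, 180°, 212.73°, 245.45°, 278.18°, 310.91°, 343.64°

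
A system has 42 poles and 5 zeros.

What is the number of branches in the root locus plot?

Root locus has n branches where n = number of poles = 42.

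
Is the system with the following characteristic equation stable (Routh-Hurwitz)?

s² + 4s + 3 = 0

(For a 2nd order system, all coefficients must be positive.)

Coefficients: 1, 4, 3. All positive, so system is stable.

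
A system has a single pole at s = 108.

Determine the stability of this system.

Pole at s = 108 is in the right half-plane. Unstable.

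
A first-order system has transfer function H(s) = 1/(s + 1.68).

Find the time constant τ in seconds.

For H(s) = 1/(s + 1/τ), the pole is at -1/τ = -1.68, so τ = 1/1.68 = 0.5952 s.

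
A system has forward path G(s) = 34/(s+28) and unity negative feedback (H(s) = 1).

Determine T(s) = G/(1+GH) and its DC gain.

T(s) = G/(1+GH) = [34/(s+28)] / [1 + 34/(s+28)] = 34/(s+28+34) = 34/(s+62). DC gain = 34/62 = 0.5484.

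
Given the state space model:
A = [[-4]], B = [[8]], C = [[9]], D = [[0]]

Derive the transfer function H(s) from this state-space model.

(sI - A)⁻¹ = 1/(s + 4). H(s) = 9 × 8/(s + 4) + 0 = 72/(s + 4).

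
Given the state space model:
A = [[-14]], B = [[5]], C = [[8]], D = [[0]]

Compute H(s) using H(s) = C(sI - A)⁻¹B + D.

(sI - A)⁻¹ = 1/(s + 14). H(s) = 8 × 5/(s + 14) + 0 = 40/(s + 14).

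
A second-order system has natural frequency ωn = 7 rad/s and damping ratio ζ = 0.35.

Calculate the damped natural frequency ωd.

ωd = ωn√(1 - ζ²) = 7√(1 - 0.35²) = 6.56 rad/s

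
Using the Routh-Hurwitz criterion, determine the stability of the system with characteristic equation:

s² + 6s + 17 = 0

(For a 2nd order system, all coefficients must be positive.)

Coefficients: 1, 6, 17. All positive, so system is stable.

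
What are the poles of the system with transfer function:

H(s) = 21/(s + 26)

Pole is where denominator = 0: s + 26 = 0, so s = -26.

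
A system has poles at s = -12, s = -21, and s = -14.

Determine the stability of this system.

All poles are in the left half-plane. System is stable.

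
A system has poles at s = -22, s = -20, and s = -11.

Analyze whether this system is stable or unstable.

All poles are in the left half-plane. System is stable.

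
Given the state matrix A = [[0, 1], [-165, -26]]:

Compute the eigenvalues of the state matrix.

det(A - λI) = λ² - (-26)λ + 165 = (λ - (-15))(λ - (-11)). Eigenvalues: -15, -11.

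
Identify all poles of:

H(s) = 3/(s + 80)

Pole is where denominator = 0: s + 80 = 0, so s = -80.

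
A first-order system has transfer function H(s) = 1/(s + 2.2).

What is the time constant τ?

For H(s) = 1/(s + 1/τ), the pole is at -1/τ = -2.2, so τ = 1/2.2 = 0.4545 s.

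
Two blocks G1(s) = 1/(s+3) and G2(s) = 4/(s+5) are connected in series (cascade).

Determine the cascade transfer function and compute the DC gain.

Series: multiply transfer functions. G_eq = 1/(s+3) × 4/(s+5) = 4/((s+3)(s+5)). DC gain = 4/(3×5) = 0.2667.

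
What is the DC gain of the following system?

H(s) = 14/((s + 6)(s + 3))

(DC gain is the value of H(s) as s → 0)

DC gain = H(0) = 14/(6 × 3) = 14/18 = 0.7778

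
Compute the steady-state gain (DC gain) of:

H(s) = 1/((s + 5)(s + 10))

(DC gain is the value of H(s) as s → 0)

DC gain = H(0) = 1/(5 × 10) = 1/50 = 0.02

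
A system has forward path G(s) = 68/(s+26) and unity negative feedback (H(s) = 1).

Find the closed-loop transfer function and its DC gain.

T(s) = G/(1+GH) = [68/(s+26)] / [1 + 68/(s+26)] = 68/(s+26+68) = 68/(s+94). DC gain = 68/94 = 0.7234.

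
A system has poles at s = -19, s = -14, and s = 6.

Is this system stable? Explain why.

Pole(s) at s = 6 are not in the left half-plane. System is unstable.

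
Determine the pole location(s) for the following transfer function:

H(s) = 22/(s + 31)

Pole is where denominator = 0: s + 31 = 0, so s = -31.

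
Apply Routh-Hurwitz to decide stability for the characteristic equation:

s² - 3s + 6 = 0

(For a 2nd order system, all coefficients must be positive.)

Coefficients: 1, -3, 6. b=-3 not positive, so system is unstable.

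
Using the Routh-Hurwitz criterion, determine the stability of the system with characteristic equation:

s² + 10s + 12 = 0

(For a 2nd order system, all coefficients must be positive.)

Coefficients: 1, 10, 12. All positive, so system is stable.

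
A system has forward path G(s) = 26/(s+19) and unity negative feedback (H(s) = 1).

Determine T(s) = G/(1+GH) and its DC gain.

T(s) = G/(1+GH) = [26/(s+19)] / [1 + 26/(s+19)] = 26/(s+19+26) = 26/(s+45). DC gain = 26/45 = 0.5778.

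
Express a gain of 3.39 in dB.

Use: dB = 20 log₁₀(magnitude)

dB = 20 log₁₀(3.39) = 10.6 dB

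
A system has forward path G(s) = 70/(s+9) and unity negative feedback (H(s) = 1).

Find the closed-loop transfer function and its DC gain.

T(s) = G/(1+GH) = [70/(s+9)] / [1 + 70/(s+9)] = 70/(s+9+70) = 70/(s+79). DC gain = 70/79 = 0.8861.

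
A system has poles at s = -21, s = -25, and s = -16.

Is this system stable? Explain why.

All poles are in the left half-plane. System is stable.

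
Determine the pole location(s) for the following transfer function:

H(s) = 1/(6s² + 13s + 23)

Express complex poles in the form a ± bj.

Discriminant = 13² - 4×6×23 = 169 - 552 = -383 < 0, so the poles are a complex conjugate pair s = (-13 ± j√383)/(2×6). Real part = -13/(2×6) = -13/12 ≈ -1.0833; imaginary part = ±√383/(2×6) ≈ 1.6309. Poles: s = -1.0833 ± 1.6309j.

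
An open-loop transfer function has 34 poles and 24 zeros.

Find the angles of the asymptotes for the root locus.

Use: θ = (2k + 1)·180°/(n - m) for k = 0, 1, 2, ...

n - m = 34 - 24 = 10. Angles: θk = (2k + 1)·180°/10 = 18°, 54°, 90°, 126°, 162°, 198°, 234°, 270°, 306°, 342°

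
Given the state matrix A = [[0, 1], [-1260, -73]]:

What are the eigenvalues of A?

det(A - λI) = λ² - (-73)λ + 1260 = (λ - (-28))(λ - (-45)). Eigenvalues: -28, -45.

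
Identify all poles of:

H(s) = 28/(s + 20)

Pole is where denominator = 0: s + 20 = 0, so s = -20.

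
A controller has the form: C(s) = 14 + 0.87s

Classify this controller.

This is a Proportional-Derivative (PD) controller.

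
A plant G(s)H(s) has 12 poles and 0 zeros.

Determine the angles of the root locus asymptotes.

n - m = 12 - 0 = 12. Angles: θk = (2k + 1)·180°/12 = 15°, 45°, 75°, 105°, 135°, 165°, 195°, 225°, 255°, 285°, 315°, 345°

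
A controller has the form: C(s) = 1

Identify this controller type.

This is a Proportional (P) controller.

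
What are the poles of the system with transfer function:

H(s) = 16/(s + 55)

Pole is where denominator = 0: s + 55 = 0, so s = -55.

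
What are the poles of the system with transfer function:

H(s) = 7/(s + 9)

Pole is where denominator = 0: s + 9 = 0, so s = -9.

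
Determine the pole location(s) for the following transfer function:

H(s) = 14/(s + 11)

Pole is where denominator = 0: s + 11 = 0, so s = -11.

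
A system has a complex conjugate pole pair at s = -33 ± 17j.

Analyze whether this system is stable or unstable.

Real part of poles is -33 (< 0, left half-plane). Stable.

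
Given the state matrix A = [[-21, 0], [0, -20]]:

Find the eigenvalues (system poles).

For diagonal matrix, eigenvalues are diagonal entries: λ₁ = -21, λ₂ = -20.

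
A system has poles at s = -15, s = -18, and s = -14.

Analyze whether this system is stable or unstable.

All poles are in the left half-plane. System is stable.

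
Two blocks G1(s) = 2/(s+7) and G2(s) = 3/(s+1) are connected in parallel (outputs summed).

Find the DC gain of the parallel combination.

Parallel: G_eq = G1 + G2. DC gain = G1(0) + G2(0) = 2/7 + 3/1 = 0.2857 + 3 = 3.2857.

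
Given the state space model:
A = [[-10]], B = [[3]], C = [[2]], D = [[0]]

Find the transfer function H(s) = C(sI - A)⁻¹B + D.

(sI - A)⁻¹ = 1/(s + 10). H(s) = 2 × 3/(s + 10) + 0 = 6/(s + 10).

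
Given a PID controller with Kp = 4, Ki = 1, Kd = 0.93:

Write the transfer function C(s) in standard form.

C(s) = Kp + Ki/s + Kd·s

Substituting values: C(s) = 4 + 1/s + 0.93s = (0.93s² + 4s + 1)/s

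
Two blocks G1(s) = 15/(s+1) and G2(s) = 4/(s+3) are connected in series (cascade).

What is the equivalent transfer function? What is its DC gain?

Series: multiply transfer functions. G_eq = 15/(s+1) × 4/(s+3) = 60/((s+1)(s+3)). DC gain = 60/(1×3) = 20.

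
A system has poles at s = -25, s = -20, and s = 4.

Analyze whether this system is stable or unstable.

Pole(s) at s = 4 are not in the left half-plane. System is unstable.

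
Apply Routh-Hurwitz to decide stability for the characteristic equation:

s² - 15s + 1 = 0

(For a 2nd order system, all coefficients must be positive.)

Coefficients: 1, -15, 1. b=-15 not positive, so system is unstable.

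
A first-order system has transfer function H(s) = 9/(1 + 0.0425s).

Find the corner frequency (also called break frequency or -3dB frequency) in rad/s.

Corner frequency = 1/τ = 1/0.0425 = 23.529 rad/s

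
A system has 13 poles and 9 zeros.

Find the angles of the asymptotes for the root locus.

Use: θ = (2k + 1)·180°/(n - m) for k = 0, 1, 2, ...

n - m = 13 - 9 = 4. Angles: θk = (2k + 1)·180°/4 = 45°, 135°, 225°, 315°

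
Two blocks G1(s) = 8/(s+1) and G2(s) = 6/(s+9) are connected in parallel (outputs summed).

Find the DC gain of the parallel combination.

Parallel: G_eq = G1 + G2. DC gain = G1(0) + G2(0) = 8/1 + 6/9 = 8 + 0.6667 = 8.6667.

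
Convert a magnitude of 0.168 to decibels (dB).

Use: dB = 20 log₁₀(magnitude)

dB = 20 log₁₀(0.168) = -15.5 dB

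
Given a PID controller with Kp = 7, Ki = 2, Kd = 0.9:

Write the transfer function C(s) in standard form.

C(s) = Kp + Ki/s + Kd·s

Substituting values: C(s) = 7 + 2/s + 0.9s = (0.9s² + 7s + 2)/s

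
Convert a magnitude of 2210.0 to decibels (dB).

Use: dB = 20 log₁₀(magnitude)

dB = 20 log₁₀(2210.0) = 66.9 dB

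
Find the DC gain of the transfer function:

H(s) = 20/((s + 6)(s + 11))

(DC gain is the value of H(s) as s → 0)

DC gain = H(0) = 20/(6 × 11) = 20/66 = 0.3030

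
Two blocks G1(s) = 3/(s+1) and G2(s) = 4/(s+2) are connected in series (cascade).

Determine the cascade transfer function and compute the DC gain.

Series: multiply transfer functions. G_eq = 3/(s+1) × 4/(s+2) = 12/((s+1)(s+2)). DC gain = 12/(1×2) = 6.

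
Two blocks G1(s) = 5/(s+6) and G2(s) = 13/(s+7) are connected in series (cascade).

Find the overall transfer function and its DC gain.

Series: multiply transfer functions. G_eq = 5/(s+6) × 13/(s+7) = 65/((s+6)(s+7)). DC gain = 65/(6×7) = 1.5476.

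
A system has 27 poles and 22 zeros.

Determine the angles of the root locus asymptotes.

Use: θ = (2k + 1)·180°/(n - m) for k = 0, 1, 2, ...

n - m = 27 - 22 = 5. Angles: θk = (2k + 1)·180°/5 = 36°, 108°, 180°, 252°, 324°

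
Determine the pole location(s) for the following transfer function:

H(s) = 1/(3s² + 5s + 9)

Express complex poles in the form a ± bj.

Discriminant = 5² - 4×3×9 = 25 - 108 = -83 < 0, so the poles are a complex conjugate pair s = (-5 ± j√83)/(2×3). Real part = -5/(2×3) = -5/6 ≈ -0.8333; imaginary part = ±√83/(2×3) ≈ 1.5184. Poles: s = -0.8333 ± 1.5184j.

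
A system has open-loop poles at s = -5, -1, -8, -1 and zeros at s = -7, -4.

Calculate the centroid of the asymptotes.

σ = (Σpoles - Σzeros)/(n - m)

σ = (Σpoles - Σzeros)/(n - m) = (-15 - (-11))/(4 - 2) = -4/2 = -2.0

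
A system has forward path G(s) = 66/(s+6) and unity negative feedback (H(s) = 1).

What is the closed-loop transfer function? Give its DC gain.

T(s) = G/(1+GH) = [66/(s+6)] / [1 + 66/(s+6)] = 66/(s+6+66) = 66/(s+72). DC gain = 66/72 = 0.9167.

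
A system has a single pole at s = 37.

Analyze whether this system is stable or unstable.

Pole at s = 37 is in the right half-plane. Unstable.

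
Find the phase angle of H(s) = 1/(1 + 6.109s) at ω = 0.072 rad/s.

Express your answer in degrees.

Phase = -arctan(ωτ) = -arctan(0.072 × 6.109) = -23.7°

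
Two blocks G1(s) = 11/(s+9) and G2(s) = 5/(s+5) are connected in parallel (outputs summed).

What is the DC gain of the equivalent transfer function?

Parallel: G_eq = G1 + G2. DC gain = G1(0) + G2(0) = 11/9 + 5/5 = 1.2222 + 1 = 2.2222.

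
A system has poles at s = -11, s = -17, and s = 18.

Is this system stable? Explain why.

Pole(s) at s = 18 are not in the left half-plane. System is unstable.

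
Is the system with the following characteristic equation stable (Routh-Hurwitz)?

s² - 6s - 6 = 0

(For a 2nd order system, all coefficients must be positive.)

Coefficients: 1, -6, -6. b=-6, c=-6 not positive, so system is unstable.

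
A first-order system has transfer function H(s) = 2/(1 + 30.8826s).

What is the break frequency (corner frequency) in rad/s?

Corner frequency = 1/τ = 1/30.8826 = 0.032 rad/s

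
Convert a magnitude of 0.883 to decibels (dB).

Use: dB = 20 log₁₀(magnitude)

dB = 20 log₁₀(0.883) = -1.1 dB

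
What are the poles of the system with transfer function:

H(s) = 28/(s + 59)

Pole is where denominator = 0: s + 59 = 0, so s = -59.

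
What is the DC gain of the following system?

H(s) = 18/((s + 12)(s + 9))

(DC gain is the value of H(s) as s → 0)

DC gain = H(0) = 18/(12 × 9) = 18/108 = 0.1667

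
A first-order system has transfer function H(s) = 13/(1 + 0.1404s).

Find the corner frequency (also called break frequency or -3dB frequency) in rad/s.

Corner frequency = 1/τ = 1/0.1404 = 7.123 rad/s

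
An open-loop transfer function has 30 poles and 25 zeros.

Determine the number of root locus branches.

Root locus has n branches where n = number of poles = 30.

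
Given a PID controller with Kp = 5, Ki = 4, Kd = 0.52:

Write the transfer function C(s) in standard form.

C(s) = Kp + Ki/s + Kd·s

Substituting values: C(s) = 5 + 4/s + 0.52s = (0.52s² + 5s + 4)/s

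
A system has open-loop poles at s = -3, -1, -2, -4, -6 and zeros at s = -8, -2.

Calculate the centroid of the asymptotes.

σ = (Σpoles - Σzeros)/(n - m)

σ = (Σpoles - Σzeros)/(n - m) = (-16 - (-10))/(5 - 2) = -6/3 = -2.0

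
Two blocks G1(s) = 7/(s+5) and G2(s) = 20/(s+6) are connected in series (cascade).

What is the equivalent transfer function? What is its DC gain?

Series: multiply transfer functions. G_eq = 7/(s+5) × 20/(s+6) = 140/((s+5)(s+6)). DC gain = 140/(5×6) = 4.6667.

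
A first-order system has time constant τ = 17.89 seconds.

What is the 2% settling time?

For first-order system, 2% settling time ≈ 4τ = 4 × 17.89 = 71.56 s.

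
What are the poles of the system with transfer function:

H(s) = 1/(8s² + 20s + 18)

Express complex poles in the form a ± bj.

Discriminant = 20² - 4×8×18 = 400 - 576 = -176 < 0, so the poles are a complex conjugate pair s = (-20 ± j√176)/(2×8). Real part = -20/(2×8) = -20/16 = -1.25; imaginary part = ±√176/(2×8) ≈ 0.8292. Poles: s = -1.25 ± 0.8292j.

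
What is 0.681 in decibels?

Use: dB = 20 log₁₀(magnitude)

dB = 20 log₁₀(0.681) = -3.3 dB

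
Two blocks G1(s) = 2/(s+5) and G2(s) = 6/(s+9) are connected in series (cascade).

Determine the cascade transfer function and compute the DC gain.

Series: multiply transfer functions. G_eq = 2/(s+5) × 6/(s+9) = 12/((s+5)(s+9)). DC gain = 12/(5×9) = 0.2667.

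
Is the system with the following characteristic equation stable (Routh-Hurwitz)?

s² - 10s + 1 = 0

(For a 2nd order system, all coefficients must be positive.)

Coefficients: 1, -10, 1. b=-10 not positive, so system is unstable.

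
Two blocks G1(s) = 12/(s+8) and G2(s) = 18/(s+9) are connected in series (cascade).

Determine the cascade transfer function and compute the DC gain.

Series: multiply transfer functions. G_eq = 12/(s+8) × 18/(s+9) = 216/((s+8)(s+9)). DC gain = 216/(8×9) = 3.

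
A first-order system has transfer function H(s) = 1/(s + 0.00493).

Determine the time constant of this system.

For H(s) = 1/(s + 1/τ), the pole is at -1/τ = -0.00493, so τ = 1/0.00493 = 202.8 s.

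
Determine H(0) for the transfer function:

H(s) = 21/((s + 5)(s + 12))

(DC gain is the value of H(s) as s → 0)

DC gain = H(0) = 21/(5 × 12) = 21/60 = 0.35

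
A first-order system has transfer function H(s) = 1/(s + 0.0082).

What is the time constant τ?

For H(s) = 1/(s + 1/τ), the pole is at -1/τ = -0.0082, so τ = 1/0.0082 = 122 s.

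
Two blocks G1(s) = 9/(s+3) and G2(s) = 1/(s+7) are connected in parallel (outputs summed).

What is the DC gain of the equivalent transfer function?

Parallel: G_eq = G1 + G2. DC gain = G1(0) + G2(0) = 9/3 + 1/7 = 3 + 0.1429 = 3.1429.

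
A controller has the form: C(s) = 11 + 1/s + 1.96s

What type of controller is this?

This is a Proportional-Integral-Derivative (PID) controller.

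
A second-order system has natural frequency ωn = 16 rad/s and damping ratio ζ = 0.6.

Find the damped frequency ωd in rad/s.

ωd = ωn√(1 - ζ²) = 16√(1 - 0.6²) = 12.8 rad/s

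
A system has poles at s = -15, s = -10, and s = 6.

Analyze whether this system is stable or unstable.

Pole(s) at s = 6 are not in the left half-plane. System is unstable.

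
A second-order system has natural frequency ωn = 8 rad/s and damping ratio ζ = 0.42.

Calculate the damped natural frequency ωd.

ωd = ωn√(1 - ζ²) = 8√(1 - 0.42²) = 7.26 rad/s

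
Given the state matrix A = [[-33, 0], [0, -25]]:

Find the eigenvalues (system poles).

For diagonal matrix, eigenvalues are diagonal entries: λ₁ = -33, λ₂ = -25.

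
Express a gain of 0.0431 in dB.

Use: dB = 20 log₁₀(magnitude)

dB = 20 log₁₀(0.0431) = -27.3 dB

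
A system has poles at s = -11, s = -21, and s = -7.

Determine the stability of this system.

All poles are in the left half-plane. System is stable.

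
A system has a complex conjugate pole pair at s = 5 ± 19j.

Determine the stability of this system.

Real part of poles is 5 (> 0, right half-plane). Unstable.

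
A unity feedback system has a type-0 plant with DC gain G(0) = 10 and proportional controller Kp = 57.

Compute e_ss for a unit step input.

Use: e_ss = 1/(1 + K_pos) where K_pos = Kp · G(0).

K_pos = Kp · G(0) = 57 × 10 = 570. e_ss = 1/(1 + 570) = 0.0018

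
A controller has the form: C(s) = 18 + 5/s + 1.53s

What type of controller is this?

This is a Proportional-Integral-Derivative (PID) controller.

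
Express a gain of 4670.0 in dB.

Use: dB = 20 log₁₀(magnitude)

dB = 20 log₁₀(4670.0) = 73.4 dB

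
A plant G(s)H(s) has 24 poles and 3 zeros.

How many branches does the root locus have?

Root locus has n branches where n = number of poles = 24.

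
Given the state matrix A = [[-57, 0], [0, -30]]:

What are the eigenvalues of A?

For diagonal matrix, eigenvalues are diagonal entries: λ₁ = -57, λ₂ = -30.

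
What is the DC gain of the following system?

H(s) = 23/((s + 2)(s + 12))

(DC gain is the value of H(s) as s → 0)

DC gain = H(0) = 23/(2 × 12) = 23/24 = 0.9583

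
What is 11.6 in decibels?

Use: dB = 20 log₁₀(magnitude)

dB = 20 log₁₀(11.6) = 21.3 dB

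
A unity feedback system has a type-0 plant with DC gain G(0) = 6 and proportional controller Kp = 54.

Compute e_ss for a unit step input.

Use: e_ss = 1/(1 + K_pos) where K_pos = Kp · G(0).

K_pos = Kp · G(0) = 54 × 6 = 324. e_ss = 1/(1 + 324) = 0.0031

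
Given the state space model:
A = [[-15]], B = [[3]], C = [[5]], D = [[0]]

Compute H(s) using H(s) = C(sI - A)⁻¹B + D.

(sI - A)⁻¹ = 1/(s + 15). H(s) = 5 × 3/(s + 15) + 0 = 15/(s + 15).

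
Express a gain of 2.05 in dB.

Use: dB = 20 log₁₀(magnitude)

dB = 20 log₁₀(2.05) = 6.2 dB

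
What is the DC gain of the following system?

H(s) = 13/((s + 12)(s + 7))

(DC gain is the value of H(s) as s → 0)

DC gain = H(0) = 13/(12 × 7) = 13/84 = 0.1548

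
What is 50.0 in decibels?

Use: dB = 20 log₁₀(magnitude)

dB = 20 log₁₀(50.0) = 34.0 dB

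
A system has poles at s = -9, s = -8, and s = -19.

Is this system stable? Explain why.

All poles are in the left half-plane. System is stable.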